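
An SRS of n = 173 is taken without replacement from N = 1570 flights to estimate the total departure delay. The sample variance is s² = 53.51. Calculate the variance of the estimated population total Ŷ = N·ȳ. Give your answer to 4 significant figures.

678400

Var(Ŷ) = N²·Var(ȳ) = N²·(1 − n/N)·s²/n.
f = 173/1570 = 0.11019108; Var(ȳ) = 0.88980892·53.51/173 = 0.27522356.
Var(Ŷ) = 1570² · 0.27522356 = 678398.55.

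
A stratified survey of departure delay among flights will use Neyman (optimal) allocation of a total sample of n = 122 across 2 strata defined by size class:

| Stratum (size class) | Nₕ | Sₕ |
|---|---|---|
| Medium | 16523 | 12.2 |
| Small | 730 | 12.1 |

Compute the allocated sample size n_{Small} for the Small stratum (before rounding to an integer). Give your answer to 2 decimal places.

5.12

Neyman allocation: nₕ = n·NₕSₕ / Σⱼ NⱼSⱼ.
Σ NⱼSⱼ = 16523·12.2 + 730·12.1 = 210413.6.
n_{Small} = 122·730·12.1 / 210413.6 = 5.12.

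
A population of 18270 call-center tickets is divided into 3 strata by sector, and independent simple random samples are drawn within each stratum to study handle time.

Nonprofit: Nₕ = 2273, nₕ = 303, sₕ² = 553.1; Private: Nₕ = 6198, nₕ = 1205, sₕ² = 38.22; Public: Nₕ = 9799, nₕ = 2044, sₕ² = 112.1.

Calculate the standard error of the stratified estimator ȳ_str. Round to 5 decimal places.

Var(ȳ_str) = Σₕ Wₕ²(1 − fₕ)sₕ²/nₕ with Wₕ = Nₕ/N, N = 18270.
Nonprofit: Wₕ = 0.12441160; term = 0.12441160²·(1 − 0.13330400)·553.1/303 = 0.02448779.
Private: Wₕ = 0.33924466; term = 0.33924466²·(1 − 0.19441755)·38.22/1205 = 0.0029406252.
Public: Wₕ = 0.53634373; term = 0.53634373²·(1 − 0.20859271)·112.1/2044 = 0.012485651.
Sum = 0.039914066.
SE = √(0.039914066) = 0.19979.

0.19979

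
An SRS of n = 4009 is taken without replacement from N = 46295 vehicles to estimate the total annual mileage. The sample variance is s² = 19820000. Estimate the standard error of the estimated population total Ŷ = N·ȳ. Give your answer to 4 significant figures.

Var(Ŷ) = N²·Var(ȳ) = N²·(1 − n/N)·s²/n.
f = 4009/46295 = 0.08659682; Var(ȳ) = 0.91340318·19820000/4009 = 4515.7523.
Var(Ŷ) = 46295² · 4515.7523 = 9.6782824 × 10^12.
SE(Ŷ) = √(9.6782824 × 10^12) = 3.111 × 10^6.

3.111 × 10^6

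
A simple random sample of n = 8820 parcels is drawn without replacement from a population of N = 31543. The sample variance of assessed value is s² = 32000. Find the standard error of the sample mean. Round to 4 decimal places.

1.6167

Under SRS without replacement, Var(ȳ) = (1 − f)·s²/n with f = n/N = 8820/31543 = 0.27961830.
Var(ȳ) = (1 − 0.27961830)·32000/8820 = 0.72038170·3.6281179 = 2.6136298.
SE(ȳ) = √(2.6136298) = 1.6167.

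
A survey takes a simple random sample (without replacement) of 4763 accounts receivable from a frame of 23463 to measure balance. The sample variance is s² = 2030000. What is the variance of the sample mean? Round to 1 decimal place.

Under SRS without replacement, Var(ȳ) = (1 − f)·s²/n with f = n/N = 4763/23463 = 0.20300047.
Var(ȳ) = (1 − 0.20300047)·2030000/4763 = 0.79699953·426.20197 = 339.68277.

339.7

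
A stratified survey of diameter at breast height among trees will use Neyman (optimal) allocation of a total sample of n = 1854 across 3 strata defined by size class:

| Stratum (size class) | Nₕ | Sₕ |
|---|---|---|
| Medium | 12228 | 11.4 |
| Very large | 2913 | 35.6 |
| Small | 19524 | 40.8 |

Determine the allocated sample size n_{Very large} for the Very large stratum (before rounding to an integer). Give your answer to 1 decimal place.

184.9

Neyman allocation: nₕ = n·NₕSₕ / Σⱼ NⱼSⱼ.
Σ NⱼSⱼ = 12228·11.4 + 2913·35.6 + 19524·40.8 = 1.0396812 × 10^6.
n_{Very large} = 1854·2913·35.6 / (1.0396812 × 10^6) = 184.9.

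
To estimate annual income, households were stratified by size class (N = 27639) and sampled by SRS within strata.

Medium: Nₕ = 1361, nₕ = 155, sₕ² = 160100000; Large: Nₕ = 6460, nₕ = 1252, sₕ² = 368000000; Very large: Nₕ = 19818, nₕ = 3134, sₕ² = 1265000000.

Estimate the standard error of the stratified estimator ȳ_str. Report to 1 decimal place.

435.7

Var(ȳ_str) = Σₕ Wₕ²(1 − fₕ)sₕ²/nₕ with Wₕ = Nₕ/N, N = 27639.
Medium: Wₕ = 0.04924201; term = 0.04924201²·(1 − 0.11388685)·160100000/155 = 2219.3225.
Large: Wₕ = 0.23372770; term = 0.23372770²·(1 − 0.19380805)·368000000/1252 = 12945.008.
Very large: Wₕ = 0.71703028; term = 0.71703028²·(1 − 0.15813907)·1265000000/3134 = 174705.62.
Sum = 189869.95.
SE = √(189869.95) = 435.7.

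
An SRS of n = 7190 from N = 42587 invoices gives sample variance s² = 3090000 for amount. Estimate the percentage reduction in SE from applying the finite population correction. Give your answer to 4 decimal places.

8.8315

f = n/N = 7190/42587 = 0.16883086.
SE_no-fpc = √(s²/n) = 20.73074; SE_fpc = √((1−f)s²/n) = 18.8999.
Ratio = √(1−f) = 0.91168478. Reduction = 100·(1 − 0.91168478) = 8.8315%.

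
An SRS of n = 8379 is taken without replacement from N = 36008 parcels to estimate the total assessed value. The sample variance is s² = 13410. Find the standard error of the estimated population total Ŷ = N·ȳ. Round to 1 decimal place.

39902.5

Var(Ŷ) = N²·Var(ȳ) = N²·(1 − n/N)·s²/n.
f = 8379/36008 = 0.23269829; Var(ȳ) = 0.76730171·13410/8379 = 1.2280124.
Var(Ŷ) = 36008² · 1.2280124 = 1.5922115 × 10^9.
SE(Ŷ) = √(1.5922115 × 10^9) = 39902.5.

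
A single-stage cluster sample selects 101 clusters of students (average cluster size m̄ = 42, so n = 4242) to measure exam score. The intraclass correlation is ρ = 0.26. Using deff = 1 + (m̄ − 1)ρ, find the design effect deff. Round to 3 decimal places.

11.660

deff = 1 + (42 − 1)·0.26 = 1 + 10.66 = 11.66.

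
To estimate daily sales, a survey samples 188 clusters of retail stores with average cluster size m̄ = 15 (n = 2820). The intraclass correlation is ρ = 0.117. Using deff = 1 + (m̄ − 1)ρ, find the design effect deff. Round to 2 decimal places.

2.64

deff = 1 + (15 − 1)·0.117 = 1 + 1.638 = 2.638.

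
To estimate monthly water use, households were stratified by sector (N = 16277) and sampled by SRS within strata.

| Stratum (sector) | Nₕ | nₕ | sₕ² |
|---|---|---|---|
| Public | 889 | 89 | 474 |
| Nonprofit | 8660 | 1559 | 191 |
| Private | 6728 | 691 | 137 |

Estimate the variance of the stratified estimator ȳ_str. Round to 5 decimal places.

Var(ȳ_str) = Σₕ Wₕ²(1 − fₕ)sₕ²/nₕ with Wₕ = Nₕ/N, N = 16277.
Public: Wₕ = 0.05461694; term = 0.05461694²·(1 − 0.10011249)·474/89 = 0.014296554.
Nonprofit: Wₕ = 0.53203907; term = 0.53203907²·(1 − 0.18002309)·191/1559 = 0.028436486.
Private: Wₕ = 0.41334398; term = 0.41334398²·(1 − 0.10270511)·137/691 = 0.030394916.
Sum = 0.073127956.

0.07313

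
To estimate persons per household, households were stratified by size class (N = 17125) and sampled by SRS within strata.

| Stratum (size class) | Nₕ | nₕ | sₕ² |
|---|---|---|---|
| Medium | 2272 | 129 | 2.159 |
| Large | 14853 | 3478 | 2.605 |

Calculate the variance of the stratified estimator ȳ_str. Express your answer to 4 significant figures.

7.094 × 10^-4

Var(ȳ_str) = Σₕ Wₕ²(1 − fₕ)sₕ²/nₕ with Wₕ = Nₕ/N, N = 17125.
Medium: Wₕ = 0.13267153; term = 0.13267153²·(1 − 0.05677817)·2.159/129 = 2.7786399 × 10^-4.
Large: Wₕ = 0.86732847; term = 0.86732847²·(1 − 0.23416145)·2.605/3478 = 4.3150176 × 10^-4.
Sum = 7.0936575 × 10^-4.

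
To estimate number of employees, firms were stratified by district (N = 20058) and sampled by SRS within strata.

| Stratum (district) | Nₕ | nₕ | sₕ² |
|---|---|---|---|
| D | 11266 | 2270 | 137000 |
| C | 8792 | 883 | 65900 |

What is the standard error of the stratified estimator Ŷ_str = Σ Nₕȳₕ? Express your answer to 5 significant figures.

106330

Var(Ŷ_str) = Σₕ Nₕ²(1 − fₕ)sₕ²/nₕ.
D: 11266²·(1 − 2270/11266)·137000/2270 = 6.1166538 × 10^9.
C: 8792²·(1 − 883/8792)·65900/883 = 5.189601 × 10^9.
Sum = 1.1306255 × 10^10.
SE = √(1.1306255 × 10^10) = 106330.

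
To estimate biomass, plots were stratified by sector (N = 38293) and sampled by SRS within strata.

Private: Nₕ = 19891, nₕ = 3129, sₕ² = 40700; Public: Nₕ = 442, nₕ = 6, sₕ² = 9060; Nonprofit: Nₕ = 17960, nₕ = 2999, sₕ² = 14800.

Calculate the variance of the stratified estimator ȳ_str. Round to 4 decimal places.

4.0603

Var(ȳ_str) = Σₕ Wₕ²(1 − fₕ)sₕ²/nₕ with Wₕ = Nₕ/N, N = 38293.
Private: Wₕ = 0.51944220; term = 0.51944220²·(1 − 0.15730732)·40700/3129 = 2.9575529.
Public: Wₕ = 0.01154258; term = 0.01154258²·(1 − 0.01357466)·9060/6 = 0.19844809.
Nonprofit: Wₕ = 0.46901522; term = 0.46901522²·(1 − 0.16698218)·14800/2999 = 0.90430185.
Sum = 4.0603028.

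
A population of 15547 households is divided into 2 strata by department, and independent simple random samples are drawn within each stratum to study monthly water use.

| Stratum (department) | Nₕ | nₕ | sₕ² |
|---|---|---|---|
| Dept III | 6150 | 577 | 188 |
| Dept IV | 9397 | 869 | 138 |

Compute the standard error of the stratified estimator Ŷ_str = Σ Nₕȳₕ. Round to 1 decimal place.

Var(Ŷ_str) = Σₕ Nₕ²(1 − fₕ)sₕ²/nₕ.
Dept III: 6150²·(1 − 577/6150)·188/577 = 1.1167249 × 10^7.
Dept IV: 9397²·(1 − 869/9397)·138/869 = 1.2726112 × 10^7.
Sum = 2.3893361 × 10^7.
SE = √(2.3893361 × 10^7) = 4888.1.

4888.1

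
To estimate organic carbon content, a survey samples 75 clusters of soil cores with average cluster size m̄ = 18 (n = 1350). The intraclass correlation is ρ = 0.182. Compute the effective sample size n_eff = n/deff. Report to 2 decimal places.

329.75

deff = 1 + (18 − 1)·0.182 = 1 + 3.094 = 4.094.
n_eff = 1350 / 4.094 = 329.75.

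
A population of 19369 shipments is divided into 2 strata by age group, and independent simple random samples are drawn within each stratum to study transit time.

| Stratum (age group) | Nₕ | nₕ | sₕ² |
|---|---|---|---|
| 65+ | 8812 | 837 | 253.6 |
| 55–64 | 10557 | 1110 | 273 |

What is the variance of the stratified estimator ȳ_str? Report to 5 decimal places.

Var(ȳ_str) = Σₕ Wₕ²(1 − fₕ)sₕ²/nₕ with Wₕ = Nₕ/N, N = 19369.
65+: Wₕ = 0.45495379; term = 0.45495379²·(1 − 0.09498411)·253.6/837 = 0.056756365.
55–64: Wₕ = 0.54504621; term = 0.54504621²·(1 − 0.10514351)·273/1110 = 0.065382227.
Sum = 0.12213859.

0.12214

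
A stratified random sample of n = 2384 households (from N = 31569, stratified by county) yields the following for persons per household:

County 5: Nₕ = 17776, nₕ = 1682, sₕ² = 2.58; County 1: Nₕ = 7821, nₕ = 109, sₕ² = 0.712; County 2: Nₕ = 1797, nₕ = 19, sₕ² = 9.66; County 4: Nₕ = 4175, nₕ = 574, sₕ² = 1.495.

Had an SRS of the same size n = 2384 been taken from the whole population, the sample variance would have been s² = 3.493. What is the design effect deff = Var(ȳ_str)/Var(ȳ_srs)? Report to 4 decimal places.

Var(ȳ_str) = Σ Wₕ²(1−fₕ)sₕ²/nₕ with Wₕ = Nₕ/31569:
  County 5: (17776/31569)²·(1−1682/17776)·2.58/1682 = 4.4032171 × 10^-4
  County 1: (7821/31569)²·(1−109/7821)·0.712/109 = 3.9533126 × 10^-4
  County 2: (1797/31569)²·(1−19/1797)·9.66/19 = 0.0016299779
  County 4: (4175/31569)²·(1−574/4175)·1.495/574 = 3.9290472 × 10^-5
  → Var(ȳ_str) = 0.0025049213.
Var(ȳ_srs) = (1 − 2384/31569)·3.493/2384 = 0.001354538.
deff = 0.0025049213 / 0.001354538 = 1.8493.

1.8493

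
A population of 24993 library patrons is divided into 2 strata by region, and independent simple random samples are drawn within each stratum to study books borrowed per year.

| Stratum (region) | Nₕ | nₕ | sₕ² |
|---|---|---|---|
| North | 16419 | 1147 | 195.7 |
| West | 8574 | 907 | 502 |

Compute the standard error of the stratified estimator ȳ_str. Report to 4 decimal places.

0.3560

Var(ȳ_str) = Σₕ Wₕ²(1 − fₕ)sₕ²/nₕ with Wₕ = Nₕ/N, N = 24993.
North: Wₕ = 0.65694394; term = 0.65694394²·(1 − 0.06985809)·195.7/1147 = 0.068490959.
West: Wₕ = 0.34305606; term = 0.34305606²·(1 − 0.10578493)·502/907 = 0.058246334.
Sum = 0.12673729.
SE = √(0.12673729) = 0.3560.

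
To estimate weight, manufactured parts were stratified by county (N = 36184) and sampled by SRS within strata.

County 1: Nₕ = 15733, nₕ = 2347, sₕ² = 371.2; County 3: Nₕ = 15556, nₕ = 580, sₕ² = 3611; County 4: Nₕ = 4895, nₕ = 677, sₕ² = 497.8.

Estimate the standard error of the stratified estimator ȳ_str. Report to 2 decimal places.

Var(ȳ_str) = Σₕ Wₕ²(1 − fₕ)sₕ²/nₕ with Wₕ = Nₕ/N, N = 36184.
County 1: Wₕ = 0.43480544; term = 0.43480544²·(1 − 0.14917689)·371.2/2347 = 0.025440409.
County 3: Wₕ = 0.42991377; term = 0.42991377²·(1 − 0.03728465)·3611/580 = 1.1077968.
County 4: Wₕ = 0.13528079; term = 0.13528079²·(1 − 0.13830439)·497.8/677 = 0.011595577.
Sum = 1.1448328.
SE = √(1.1448328) = 1.07.

1.07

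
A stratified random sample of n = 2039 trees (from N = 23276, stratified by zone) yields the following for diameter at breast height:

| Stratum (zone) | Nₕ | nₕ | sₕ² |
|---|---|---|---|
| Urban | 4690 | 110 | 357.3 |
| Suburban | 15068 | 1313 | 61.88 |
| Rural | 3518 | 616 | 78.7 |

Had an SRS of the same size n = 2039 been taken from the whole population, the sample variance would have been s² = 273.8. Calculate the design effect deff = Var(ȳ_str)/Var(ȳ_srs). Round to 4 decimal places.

1.2179

Var(ȳ_str) = Σ Wₕ²(1−fₕ)sₕ²/nₕ with Wₕ = Nₕ/23276:
  Urban: (4690/23276)²·(1−110/4690)·357.3/110 = 0.12878401
  Suburban: (15068/23276)²·(1−1313/15068)·61.88/1313 = 0.018029558
  Rural: (3518/23276)²·(1−616/3518)·78.7/616 = 0.0024075237
  → Var(ȳ_str) = 0.14922109.
Var(ȳ_srs) = (1 − 2039/23276)·273.8/2039 = 0.12251832.
deff = 0.14922109 / 0.12251832 = 1.2179.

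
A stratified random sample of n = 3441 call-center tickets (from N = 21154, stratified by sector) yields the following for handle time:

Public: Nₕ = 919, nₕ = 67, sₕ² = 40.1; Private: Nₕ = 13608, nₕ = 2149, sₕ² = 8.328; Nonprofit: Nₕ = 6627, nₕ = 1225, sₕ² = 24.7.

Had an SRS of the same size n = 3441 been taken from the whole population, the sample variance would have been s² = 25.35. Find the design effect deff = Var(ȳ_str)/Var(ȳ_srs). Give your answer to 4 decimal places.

0.6502

Var(ȳ_str) = Σ Wₕ²(1−fₕ)sₕ²/nₕ with Wₕ = Nₕ/21154:
  Public: (919/21154)²·(1−67/919)·40.1/67 = 0.0010472242
  Private: (13608/21154)²·(1−2149/13608)·8.328/2149 = 0.0013503934
  Nonprofit: (6627/21154)²·(1−1225/6627)·24.7/1225 = 0.0016130485
  → Var(ȳ_str) = 0.0040106661.
Var(ȳ_srs) = (1 − 3441/21154)·25.35/3441 = 0.0061686895.
deff = 0.0040106661 / 0.0061686895 = 0.6502.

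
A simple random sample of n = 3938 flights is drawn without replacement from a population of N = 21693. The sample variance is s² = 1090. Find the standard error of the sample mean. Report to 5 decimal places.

Under SRS without replacement, Var(ȳ) = (1 − f)·s²/n with f = n/N = 3938/21693 = 0.18153321.
Var(ȳ) = (1 − 0.18153321)·1090/3938 = 0.81846679·0.27679025 = 0.22654363.
SE(ȳ) = √(0.22654363) = 0.47597.

0.47597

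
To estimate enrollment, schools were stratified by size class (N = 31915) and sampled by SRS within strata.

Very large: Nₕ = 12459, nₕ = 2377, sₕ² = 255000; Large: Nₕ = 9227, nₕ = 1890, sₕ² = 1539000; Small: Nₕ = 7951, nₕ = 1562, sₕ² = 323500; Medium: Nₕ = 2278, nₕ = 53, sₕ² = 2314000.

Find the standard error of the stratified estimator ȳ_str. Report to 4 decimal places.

17.1738

Var(ȳ_str) = Σₕ Wₕ²(1 − fₕ)sₕ²/nₕ with Wₕ = Nₕ/N, N = 31915.
Very large: Wₕ = 0.39038070; term = 0.39038070²·(1 − 0.19078578)·255000/2377 = 13.229736.
Large: Wₕ = 0.28911170; term = 0.28911170²·(1 − 0.20483364)·1539000/1890 = 54.121043.
Small: Wₕ = 0.24913050; term = 0.24913050²·(1 − 0.19645328)·323500/1562 = 10.328998.
Medium: Wₕ = 0.07137710; term = 0.07137710²·(1 − 0.02326602)·2314000/53 = 217.26087.
Sum = 294.94065.
SE = √(294.94065) = 17.1738.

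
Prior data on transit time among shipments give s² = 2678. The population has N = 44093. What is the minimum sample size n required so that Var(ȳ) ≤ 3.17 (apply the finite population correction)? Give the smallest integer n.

829

Without fpc, n₀ = s²/D = 2678/3.17 = 844.7950.
With fpc, (1 − n/N)·s²/n ≤ D requires n ≥ n₀/(1 + n₀/N) = 844.7950/(1 + 844.7950/44093) = 828.9135.
Rounding up, n = 829.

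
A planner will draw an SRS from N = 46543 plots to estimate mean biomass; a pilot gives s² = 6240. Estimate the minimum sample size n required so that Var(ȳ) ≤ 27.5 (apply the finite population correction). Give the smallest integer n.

Without fpc, n₀ = s²/D = 6240/27.5 = 226.9091.
With fpc, (1 − n/N)·s²/n ≤ D requires n ≥ n₀/(1 + n₀/N) = 226.9091/(1 + 226.9091/46543) = 225.8082.
Rounding up, n = 226.

226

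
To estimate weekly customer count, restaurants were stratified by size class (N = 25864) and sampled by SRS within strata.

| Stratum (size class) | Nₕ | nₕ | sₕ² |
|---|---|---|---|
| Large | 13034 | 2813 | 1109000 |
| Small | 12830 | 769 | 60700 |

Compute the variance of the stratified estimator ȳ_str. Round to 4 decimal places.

Var(ȳ_str) = Σₕ Wₕ²(1 − fₕ)sₕ²/nₕ with Wₕ = Nₕ/N, N = 25864.
Large: Wₕ = 0.50394371; term = 0.50394371²·(1 − 0.21582016)·1109000/2813 = 78.512993.
Small: Wₕ = 0.49605629; term = 0.49605629²·(1 − 0.05993765)·60700/769 = 18.259166.
Sum = 96.772159.

96.7722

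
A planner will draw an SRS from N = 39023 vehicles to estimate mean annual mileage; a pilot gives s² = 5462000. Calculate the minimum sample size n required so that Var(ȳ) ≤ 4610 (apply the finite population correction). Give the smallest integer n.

Without fpc, n₀ = s²/D = 5462000/4610 = 1184.8156.
With fpc, (1 − n/N)·s²/n ≤ D requires n ≥ n₀/(1 + n₀/N) = 1184.8156/(1 + 1184.8156/39023) = 1149.9023.
Rounding up, n = 1150.

1150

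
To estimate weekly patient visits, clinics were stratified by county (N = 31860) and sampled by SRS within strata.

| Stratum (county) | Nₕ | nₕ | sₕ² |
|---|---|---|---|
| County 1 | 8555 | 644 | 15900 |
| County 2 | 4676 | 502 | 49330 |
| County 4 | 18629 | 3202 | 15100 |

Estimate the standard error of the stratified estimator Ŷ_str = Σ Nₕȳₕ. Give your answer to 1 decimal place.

Var(Ŷ_str) = Σₕ Nₕ²(1 − fₕ)sₕ²/nₕ.
County 1: 8555²·(1 − 644/8555)·15900/644 = 1.6709469 × 10^9.
County 2: 4676²·(1 − 502/4676)·49330/502 = 1.917937 × 10^9.
County 4: 18629²·(1 − 3202/18629)·15100/3202 = 1.3552725 × 10^9.
Sum = 4.9441564 × 10^9.
SE = √(4.9441564 × 10^9) = 70314.7.

70314.7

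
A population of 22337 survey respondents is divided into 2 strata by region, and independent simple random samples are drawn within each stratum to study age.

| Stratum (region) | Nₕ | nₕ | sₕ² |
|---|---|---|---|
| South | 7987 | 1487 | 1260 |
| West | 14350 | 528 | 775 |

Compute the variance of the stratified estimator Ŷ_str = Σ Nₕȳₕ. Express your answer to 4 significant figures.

3.351 × 10^8

Var(Ŷ_str) = Σₕ Nₕ²(1 − fₕ)sₕ²/nₕ.
South: 7987²·(1 − 1487/7987)·1260/1487 = 4.3990269 × 10^7.
West: 14350²·(1 − 528/14350)·775/528 = 2.9113242 × 10^8.
Sum = 3.3512269 × 10^8.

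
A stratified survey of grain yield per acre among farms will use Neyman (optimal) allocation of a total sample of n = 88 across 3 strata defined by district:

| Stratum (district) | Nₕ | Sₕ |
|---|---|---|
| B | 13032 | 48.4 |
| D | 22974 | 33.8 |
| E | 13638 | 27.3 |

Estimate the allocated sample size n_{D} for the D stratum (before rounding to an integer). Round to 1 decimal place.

Neyman allocation: nₕ = n·NₕSₕ / Σⱼ NⱼSⱼ.
Σ NⱼSⱼ = 13032·48.4 + 22974·33.8 + 13638·27.3 = 1.7795874 × 10^6.
n_{D} = 88·22974·33.8 / (1.7795874 × 10^6) = 38.4.

38.4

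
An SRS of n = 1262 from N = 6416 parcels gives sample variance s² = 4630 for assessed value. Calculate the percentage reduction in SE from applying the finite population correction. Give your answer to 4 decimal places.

10.3728

f = n/N = 1262/6416 = 0.19669576.
SE_no-fpc = √(s²/n) = 1.9154059; SE_fpc = √((1−f)s²/n) = 1.7167255.
Ratio = √(1−f) = 0.89627241. Reduction = 100·(1 − 0.89627241) = 10.3728%.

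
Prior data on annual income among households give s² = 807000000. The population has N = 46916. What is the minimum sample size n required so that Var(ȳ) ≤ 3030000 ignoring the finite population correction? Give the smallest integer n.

267

Without fpc, n₀ = s²/D = 807000000/3030000 = 266.3366.
Rounding up, n = 267.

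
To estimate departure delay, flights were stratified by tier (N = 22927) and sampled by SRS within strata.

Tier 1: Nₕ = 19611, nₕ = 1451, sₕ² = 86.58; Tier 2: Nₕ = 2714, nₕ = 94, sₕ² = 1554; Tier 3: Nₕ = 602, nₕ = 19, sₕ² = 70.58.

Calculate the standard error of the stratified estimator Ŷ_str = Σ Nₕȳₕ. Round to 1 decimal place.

Var(Ŷ_str) = Σₕ Nₕ²(1 − fₕ)sₕ²/nₕ.
Tier 1: 19611²·(1 − 1451/19611)·86.58/1451 = 2.1250334 × 10^7.
Tier 2: 2714²·(1 − 94/2714)·1554/94 = 1.1755316 × 10^8.
Tier 3: 602²·(1 − 19/602)·70.58/19 = 1.3037463 × 10^6.
Sum = 1.4010724 × 10^8.
SE = √(1.4010724 × 10^8) = 11836.7.

11836.7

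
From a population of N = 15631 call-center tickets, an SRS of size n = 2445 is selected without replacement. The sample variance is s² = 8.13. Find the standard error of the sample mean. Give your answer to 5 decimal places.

0.05296

Under SRS without replacement, Var(ȳ) = (1 − f)·s²/n with f = n/N = 2445/15631 = 0.15641993.
Var(ȳ) = (1 − 0.15641993)·8.13/2445 = 0.84358007·0.0033251534 = 0.0028050331.
SE(ȳ) = √(0.0028050331) = 0.05296.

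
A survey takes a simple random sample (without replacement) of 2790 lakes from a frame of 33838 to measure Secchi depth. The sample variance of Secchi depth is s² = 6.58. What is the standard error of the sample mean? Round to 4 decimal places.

0.0465

Under SRS without replacement, Var(ȳ) = (1 − f)·s²/n with f = n/N = 2790/33838 = 0.08245168.
Var(ȳ) = (1 − 0.08245168)·6.58/2790 = 0.91754832·0.0023584229 = 0.002163967.
SE(ȳ) = √(0.002163967) = 0.0465.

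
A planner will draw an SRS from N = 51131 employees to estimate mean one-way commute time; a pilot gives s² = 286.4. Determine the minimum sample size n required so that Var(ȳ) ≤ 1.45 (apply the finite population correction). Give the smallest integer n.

Without fpc, n₀ = s²/D = 286.4/1.45 = 197.5172.
With fpc, (1 − n/N)·s²/n ≤ D requires n ≥ n₀/(1 + n₀/N) = 197.5172/(1 + 197.5172/51131) = 196.7571.
Rounding up, n = 197.

197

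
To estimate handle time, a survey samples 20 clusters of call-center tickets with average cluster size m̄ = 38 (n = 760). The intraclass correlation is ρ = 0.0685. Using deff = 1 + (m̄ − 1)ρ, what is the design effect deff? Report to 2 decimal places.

deff = 1 + (38 − 1)·0.0685 = 1 + 2.5345 = 3.5345.

3.53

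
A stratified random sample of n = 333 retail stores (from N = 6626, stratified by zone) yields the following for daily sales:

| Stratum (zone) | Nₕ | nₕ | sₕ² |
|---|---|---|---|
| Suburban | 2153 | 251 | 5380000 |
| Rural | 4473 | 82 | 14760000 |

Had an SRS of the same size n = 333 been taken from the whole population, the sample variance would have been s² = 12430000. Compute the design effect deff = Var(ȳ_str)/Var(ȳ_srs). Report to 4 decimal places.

Var(ȳ_str) = Σ Wₕ²(1−fₕ)sₕ²/nₕ with Wₕ = Nₕ/6626:
  Suburban: (2153/6626)²·(1−251/2153)·5380000/251 = 1999.2184
  Rural: (4473/6626)²·(1−82/4473)·14760000/82 = 80525.231
  → Var(ȳ_str) = 82524.449.
Var(ȳ_srs) = (1 − 333/6626)·12430000/333 = 35451.384.
deff = 82524.449 / 35451.384 = 2.3278.

2.3278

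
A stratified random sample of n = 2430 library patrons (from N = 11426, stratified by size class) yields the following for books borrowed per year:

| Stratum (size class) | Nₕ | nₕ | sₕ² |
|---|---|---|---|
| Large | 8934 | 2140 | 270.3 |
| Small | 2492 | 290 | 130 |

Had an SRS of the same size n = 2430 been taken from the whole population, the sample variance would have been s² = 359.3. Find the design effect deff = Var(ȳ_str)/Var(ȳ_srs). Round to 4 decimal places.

Var(ȳ_str) = Σ Wₕ²(1−fₕ)sₕ²/nₕ with Wₕ = Nₕ/11426:
  Large: (8934/11426)²·(1−2140/8934)·270.3/2140 = 0.058723959
  Small: (2492/11426)²·(1−290/2492)·130/290 = 0.018841795
  → Var(ȳ_str) = 0.077565754.
Var(ȳ_srs) = (1 − 2430/11426)·359.3/2430 = 0.11641426.
deff = 0.077565754 / 0.11641426 = 0.6663.

0.6663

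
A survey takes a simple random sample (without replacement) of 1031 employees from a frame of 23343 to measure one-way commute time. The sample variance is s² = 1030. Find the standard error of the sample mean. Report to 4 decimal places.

Under SRS without replacement, Var(ȳ) = (1 − f)·s²/n with f = n/N = 1031/23343 = 0.04416742.
Var(ȳ) = (1 − 0.04416742)·1030/1031 = 0.95583258·0.99903007 = 0.95490549.
SE(ȳ) = √(0.95490549) = 0.9772.

0.9772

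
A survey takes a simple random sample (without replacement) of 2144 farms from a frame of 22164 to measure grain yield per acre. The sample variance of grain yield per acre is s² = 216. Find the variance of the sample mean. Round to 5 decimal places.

0.09100

Under SRS without replacement, Var(ȳ) = (1 − f)·s²/n with f = n/N = 2144/22164 = 0.09673344.
Var(ȳ) = (1 − 0.09673344)·216/2144 = 0.90326656·0.10074627 = 0.091000735.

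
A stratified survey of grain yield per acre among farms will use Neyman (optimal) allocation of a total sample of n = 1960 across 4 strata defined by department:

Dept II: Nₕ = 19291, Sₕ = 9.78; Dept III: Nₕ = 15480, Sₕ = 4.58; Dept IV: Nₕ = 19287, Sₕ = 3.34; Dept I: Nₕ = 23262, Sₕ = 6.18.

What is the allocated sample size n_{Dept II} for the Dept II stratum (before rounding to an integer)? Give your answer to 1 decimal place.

790.6

Neyman allocation: nₕ = n·NₕSₕ / Σⱼ NⱼSⱼ.
Σ NⱼSⱼ = 19291·9.78 + 15480·4.58 + 19287·3.34 + 23262·6.18 = 467742.12.
n_{Dept II} = 1960·19291·9.78 / 467742.12 = 790.6.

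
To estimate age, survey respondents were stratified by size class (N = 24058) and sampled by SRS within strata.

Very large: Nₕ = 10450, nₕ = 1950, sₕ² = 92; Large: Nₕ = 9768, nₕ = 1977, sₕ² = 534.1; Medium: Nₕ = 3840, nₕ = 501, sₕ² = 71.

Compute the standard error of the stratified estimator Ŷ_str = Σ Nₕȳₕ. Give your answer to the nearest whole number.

Var(Ŷ_str) = Σₕ Nₕ²(1 − fₕ)sₕ²/nₕ.
Very large: 10450²·(1 − 1950/10450)·92/1950 = 4.1907179 × 10^6.
Large: 9768²·(1 − 1977/9768)·534.1/1977 = 2.0559605 × 10^7.
Medium: 3840²·(1 − 501/3840)·71/501 = 1.8170558 × 10^6.
Sum = 2.6567379 × 10^7.
SE = √(2.6567379 × 10^7) = 5154.

5154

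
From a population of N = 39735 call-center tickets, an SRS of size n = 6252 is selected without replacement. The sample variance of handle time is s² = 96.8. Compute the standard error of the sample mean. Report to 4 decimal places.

0.1142

Under SRS without replacement, Var(ȳ) = (1 − f)·s²/n with f = n/N = 6252/39735 = 0.15734239.
Var(ȳ) = (1 − 0.15734239)·96.8/6252 = 0.84265761·0.015483045 = 0.013046906.
SE(ȳ) = √(0.013046906) = 0.1142.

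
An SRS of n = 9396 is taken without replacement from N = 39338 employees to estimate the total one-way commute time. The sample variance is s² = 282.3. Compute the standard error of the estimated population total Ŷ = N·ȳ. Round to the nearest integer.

Var(Ŷ) = N²·Var(ȳ) = N²·(1 − n/N)·s²/n.
f = 9396/39338 = 0.23885302; Var(ȳ) = 0.76114698·282.3/9396 = 0.022868433.
Var(Ŷ) = 39338² · 0.022868433 = 3.5388403 × 10^7.
SE(Ŷ) = √(3.5388403 × 10^7) = 5949.

5949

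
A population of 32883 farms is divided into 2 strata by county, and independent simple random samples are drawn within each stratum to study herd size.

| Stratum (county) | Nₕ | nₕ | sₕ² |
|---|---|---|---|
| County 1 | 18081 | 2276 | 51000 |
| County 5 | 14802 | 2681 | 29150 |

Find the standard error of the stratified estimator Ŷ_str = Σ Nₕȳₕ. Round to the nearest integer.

91401

Var(Ŷ_str) = Σₕ Nₕ²(1 − fₕ)sₕ²/nₕ.
County 1: 18081²·(1 − 2276/18081)·51000/2276 = 6.4034624 × 10^9.
County 5: 14802²·(1 − 2681/14802)·29150/2681 = 1.9507454 × 10^9.
Sum = 8.3542078 × 10^9.
SE = √(8.3542078 × 10^9) = 91401.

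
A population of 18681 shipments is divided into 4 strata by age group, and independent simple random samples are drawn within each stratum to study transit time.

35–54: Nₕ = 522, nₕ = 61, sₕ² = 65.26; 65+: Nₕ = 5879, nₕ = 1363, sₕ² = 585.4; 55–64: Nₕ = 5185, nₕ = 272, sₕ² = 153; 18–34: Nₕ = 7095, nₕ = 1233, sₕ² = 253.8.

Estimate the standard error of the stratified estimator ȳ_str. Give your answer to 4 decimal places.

Var(ȳ_str) = Σₕ Wₕ²(1 − fₕ)sₕ²/nₕ with Wₕ = Nₕ/N, N = 18681.
35–54: Wₕ = 0.02794283; term = 0.02794283²·(1 − 0.11685824)·65.26/61 = 7.3771467 × 10^-4.
65+: Wₕ = 0.31470478; term = 0.31470478²·(1 − 0.23184215)·585.4/1363 = 0.032674881.
55–64: Wₕ = 0.27755473; term = 0.27755473²·(1 − 0.05245902)·153/272 = 0.041059893.
18–34: Wₕ = 0.37979766; term = 0.37979766²·(1 − 0.17378436)·253.8/1233 = 0.024531636.
Sum = 0.099004125.
SE = √(0.099004125) = 0.3146.

0.3146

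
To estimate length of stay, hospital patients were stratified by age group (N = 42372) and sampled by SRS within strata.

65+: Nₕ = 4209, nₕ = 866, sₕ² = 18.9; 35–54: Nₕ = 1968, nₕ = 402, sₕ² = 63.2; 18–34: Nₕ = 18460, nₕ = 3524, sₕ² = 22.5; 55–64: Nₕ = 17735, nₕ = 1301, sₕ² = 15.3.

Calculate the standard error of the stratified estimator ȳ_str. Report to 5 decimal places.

0.05771

Var(ȳ_str) = Σₕ Wₕ²(1 − fₕ)sₕ²/nₕ with Wₕ = Nₕ/N, N = 42372.
65+: Wₕ = 0.09933447; term = 0.09933447²·(1 − 0.20574958)·18.9/866 = 1.7104142 × 10^-4.
35–54: Wₕ = 0.04644577; term = 0.04644577²·(1 − 0.20426829)·63.2/402 = 2.698671 × 10^-4.
18–34: Wₕ = 0.43566506; term = 0.43566506²·(1 − 0.19089924)·22.5/3524 = 9.8051602 × 10^-4.
55–64: Wₕ = 0.41855471; term = 0.41855471²·(1 − 0.07335777)·15.3/1301 = 0.0019091088.
Sum = 0.0033305333.
SE = √(0.0033305333) = 0.05771.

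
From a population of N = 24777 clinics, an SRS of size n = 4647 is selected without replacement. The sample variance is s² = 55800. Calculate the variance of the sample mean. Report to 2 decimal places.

9.76

Under SRS without replacement, Var(ȳ) = (1 − f)·s²/n with f = n/N = 4647/24777 = 0.18755297.
Var(ȳ) = (1 − 0.18755297)·55800/4647 = 0.81244703·12.007747 = 9.7556583.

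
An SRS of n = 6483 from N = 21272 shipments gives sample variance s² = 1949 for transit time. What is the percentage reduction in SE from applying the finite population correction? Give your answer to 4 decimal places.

16.6194

f = n/N = 6483/21272 = 0.30476683.
SE_no-fpc = √(s²/n) = 0.54829957; SE_fpc = √((1−f)s²/n) = 0.45717571.
Ratio = √(1−f) = 0.83380643. Reduction = 100·(1 − 0.83380643) = 16.6194%.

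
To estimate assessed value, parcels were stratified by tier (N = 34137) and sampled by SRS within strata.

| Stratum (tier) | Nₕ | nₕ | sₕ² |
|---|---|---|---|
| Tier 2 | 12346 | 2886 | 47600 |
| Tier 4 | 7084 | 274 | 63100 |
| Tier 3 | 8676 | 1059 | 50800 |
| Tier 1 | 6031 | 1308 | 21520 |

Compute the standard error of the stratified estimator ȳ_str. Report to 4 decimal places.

Var(ȳ_str) = Σₕ Wₕ²(1 − fₕ)sₕ²/nₕ with Wₕ = Nₕ/N, N = 34137.
Tier 2: Wₕ = 0.36166037; term = 0.36166037²·(1 − 0.23375992)·47600/2886 = 1.653017.
Tier 4: Wₕ = 0.20751677; term = 0.20751677²·(1 − 0.03867871)·63100/274 = 9.5335304.
Tier 3: Wₕ = 0.25415239; term = 0.25415239²·(1 − 0.12206086)·50800/1059 = 2.7203235.
Tier 1: Wₕ = 0.17667047; term = 0.17667047²·(1 − 0.21687946)·21520/1308 = 0.4021528.
Sum = 14.309024.
SE = √(14.309024) = 3.7827.

3.7827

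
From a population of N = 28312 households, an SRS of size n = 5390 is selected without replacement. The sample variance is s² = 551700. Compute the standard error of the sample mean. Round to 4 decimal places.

Under SRS without replacement, Var(ȳ) = (1 − f)·s²/n with f = n/N = 5390/28312 = 0.19037864.
Var(ȳ) = (1 − 0.19037864)·551700/5390 = 0.80962136·102.35622 = 82.869778.
SE(ȳ) = √(82.869778) = 9.1033.

9.1033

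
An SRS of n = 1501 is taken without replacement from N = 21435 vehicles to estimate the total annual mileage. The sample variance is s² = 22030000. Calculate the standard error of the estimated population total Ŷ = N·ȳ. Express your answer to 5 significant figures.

Var(Ŷ) = N²·Var(ȳ) = N²·(1 − n/N)·s²/n.
f = 1501/21435 = 0.07002566; Var(ȳ) = 0.92997434·22030000/1501 = 13649.124.
Var(Ŷ) = 21435² · 13649.124 = 6.2712159 × 10^12.
SE(Ŷ) = √(6.2712159 × 10^12) = 2.5042 × 10^6.

2.5042 × 10^6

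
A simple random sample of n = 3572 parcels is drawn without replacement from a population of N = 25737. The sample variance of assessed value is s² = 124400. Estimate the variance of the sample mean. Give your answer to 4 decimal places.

29.9929

Under SRS without replacement, Var(ȳ) = (1 − f)·s²/n with f = n/N = 3572/25737 = 0.13878851.
Var(ȳ) = (1 − 0.13878851)·124400/3572 = 0.86121149·34.826428 = 29.99292.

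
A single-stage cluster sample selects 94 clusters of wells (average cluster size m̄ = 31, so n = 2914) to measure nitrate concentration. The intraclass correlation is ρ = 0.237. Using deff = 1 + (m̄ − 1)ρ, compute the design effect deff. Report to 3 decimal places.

deff = 1 + (31 − 1)·0.237 = 1 + 7.11 = 8.11.

8.110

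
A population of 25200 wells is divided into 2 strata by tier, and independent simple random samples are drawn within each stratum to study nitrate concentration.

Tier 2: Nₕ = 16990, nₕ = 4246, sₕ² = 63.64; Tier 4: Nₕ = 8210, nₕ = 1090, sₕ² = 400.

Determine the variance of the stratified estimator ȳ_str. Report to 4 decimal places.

Var(ȳ_str) = Σₕ Wₕ²(1 − fₕ)sₕ²/nₕ with Wₕ = Nₕ/N, N = 25200.
Tier 2: Wₕ = 0.67420635; term = 0.67420635²·(1 − 0.24991171)·63.64/4246 = 0.0051103217.
Tier 4: Wₕ = 0.32579365; term = 0.32579365²·(1 − 0.13276492)·400/1090 = 0.033779682.
Sum = 0.038890004.

0.0389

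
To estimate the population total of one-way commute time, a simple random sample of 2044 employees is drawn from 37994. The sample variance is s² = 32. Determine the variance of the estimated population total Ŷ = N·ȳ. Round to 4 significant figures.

Var(Ŷ) = N²·Var(ȳ) = N²·(1 − n/N)·s²/n.
f = 2044/37994 = 0.05379797; Var(ȳ) = 0.94620203·32/2044 = 0.014813339.
Var(Ŷ) = 37994² · 0.014813339 = 2.1383707 × 10^7.

2.138 × 10^7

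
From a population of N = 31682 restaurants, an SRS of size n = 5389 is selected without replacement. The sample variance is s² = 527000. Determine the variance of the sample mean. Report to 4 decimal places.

Under SRS without replacement, Var(ȳ) = (1 − f)·s²/n with f = n/N = 5389/31682 = 0.17009658.
Var(ȳ) = (1 − 0.17009658)·527000/5389 = 0.82990342·97.791798 = 81.157747.

81.1577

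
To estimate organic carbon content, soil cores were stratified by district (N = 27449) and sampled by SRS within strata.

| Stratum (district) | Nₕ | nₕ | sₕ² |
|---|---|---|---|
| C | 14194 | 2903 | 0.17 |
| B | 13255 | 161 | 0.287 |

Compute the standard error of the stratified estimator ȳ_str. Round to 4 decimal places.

0.0206

Var(ȳ_str) = Σₕ Wₕ²(1 − fₕ)sₕ²/nₕ with Wₕ = Nₕ/N, N = 27449.
C: Wₕ = 0.51710445; term = 0.51710445²·(1 − 0.20452304)·0.17/2903 = 1.2456213 × 10^-5.
B: Wₕ = 0.48289555; term = 0.48289555²·(1 − 0.01214636)·0.287/161 = 4.1063412 × 10^-4.
Sum = 4.2309033 × 10^-4.
SE = √(4.2309033 × 10^-4) = 0.0206.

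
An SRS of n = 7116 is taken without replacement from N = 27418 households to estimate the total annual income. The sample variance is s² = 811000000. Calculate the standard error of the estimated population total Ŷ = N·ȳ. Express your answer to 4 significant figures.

7.965 × 10^6

Var(Ŷ) = N²·Var(ȳ) = N²·(1 − n/N)·s²/n.
f = 7116/27418 = 0.25953753; Var(ȳ) = 0.74046247·811000000/7116 = 84389.413.
Var(Ŷ) = 27418² · 84389.413 = 6.3439465 × 10^13.
SE(Ŷ) = √(6.3439465 × 10^13) = 7.965 × 10^6.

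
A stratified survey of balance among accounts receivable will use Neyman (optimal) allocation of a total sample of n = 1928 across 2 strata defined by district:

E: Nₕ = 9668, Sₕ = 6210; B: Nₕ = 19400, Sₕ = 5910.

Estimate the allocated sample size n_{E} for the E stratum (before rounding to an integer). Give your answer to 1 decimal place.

Neyman allocation: nₕ = n·NₕSₕ / Σⱼ NⱼSⱼ.
Σ NⱼSⱼ = 9668·6210 + 19400·5910 = 1.7469228 × 10^8.
n_{E} = 1928·9668·6210 / (1.7469228 × 10^8) = 662.6.

662.6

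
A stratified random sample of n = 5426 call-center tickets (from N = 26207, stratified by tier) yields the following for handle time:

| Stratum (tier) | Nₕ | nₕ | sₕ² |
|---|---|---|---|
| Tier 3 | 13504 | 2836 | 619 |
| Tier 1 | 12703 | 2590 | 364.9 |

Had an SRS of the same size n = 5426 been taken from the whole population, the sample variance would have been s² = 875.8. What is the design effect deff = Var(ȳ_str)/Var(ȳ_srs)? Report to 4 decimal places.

0.5636

Var(ȳ_str) = Σ Wₕ²(1−fₕ)sₕ²/nₕ with Wₕ = Nₕ/26207:
  Tier 3: (13504/26207)²·(1−2836/13504)·619/2836 = 0.045782051
  Tier 1: (12703/26207)²·(1−2590/12703)·364.9/2590 = 0.026352741
  → Var(ȳ_str) = 0.072134792.
Var(ȳ_srs) = (1 − 5426/26207)·875.8/5426 = 0.12798948.
deff = 0.072134792 / 0.12798948 = 0.5636.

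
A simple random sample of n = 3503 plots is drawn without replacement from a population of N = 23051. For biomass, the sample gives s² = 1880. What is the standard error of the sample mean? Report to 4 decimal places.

Under SRS without replacement, Var(ȳ) = (1 − f)·s²/n with f = n/N = 3503/23051 = 0.15196738.
Var(ȳ) = (1 − 0.15196738)·1880/3503 = 0.84803262·0.53668284 = 0.45512456.
SE(ȳ) = √(0.45512456) = 0.6746.

0.6746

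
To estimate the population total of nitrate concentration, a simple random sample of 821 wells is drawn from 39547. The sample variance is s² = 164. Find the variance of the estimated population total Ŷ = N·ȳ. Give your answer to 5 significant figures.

3.0593 × 10^8

Var(Ŷ) = N²·Var(ȳ) = N²·(1 − n/N)·s²/n.
f = 821/39547 = 0.02076011; Var(ȳ) = 0.97923989·164/821 = 0.19560943.
Var(Ŷ) = 39547² · 0.19560943 = 3.0592634 × 10^8.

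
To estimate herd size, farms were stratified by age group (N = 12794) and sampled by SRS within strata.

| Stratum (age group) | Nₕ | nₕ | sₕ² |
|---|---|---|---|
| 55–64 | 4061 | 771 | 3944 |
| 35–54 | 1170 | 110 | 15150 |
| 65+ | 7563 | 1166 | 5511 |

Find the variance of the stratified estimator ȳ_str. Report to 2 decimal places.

Var(ȳ_str) = Σₕ Wₕ²(1 − fₕ)sₕ²/nₕ with Wₕ = Nₕ/N, N = 12794.
55–64: Wₕ = 0.31741441; term = 0.31741441²·(1 − 0.18985472)·3944/771 = 0.41754061.
35–54: Wₕ = 0.09144912; term = 0.09144912²·(1 − 0.09401709)·15150/110 = 1.0435157.
65+: Wₕ = 0.59113647; term = 0.59113647²·(1 − 0.15417163)·5511/1166 = 1.3969782.
Sum = 2.8580345.

2.86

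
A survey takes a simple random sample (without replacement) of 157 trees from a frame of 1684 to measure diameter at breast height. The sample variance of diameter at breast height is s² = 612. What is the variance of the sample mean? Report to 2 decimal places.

3.53

Under SRS without replacement, Var(ȳ) = (1 − f)·s²/n with f = n/N = 157/1684 = 0.09323040.
Var(ȳ) = (1 − 0.09323040)·612/157 = 0.90676960·3.8980892 = 3.5346687.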